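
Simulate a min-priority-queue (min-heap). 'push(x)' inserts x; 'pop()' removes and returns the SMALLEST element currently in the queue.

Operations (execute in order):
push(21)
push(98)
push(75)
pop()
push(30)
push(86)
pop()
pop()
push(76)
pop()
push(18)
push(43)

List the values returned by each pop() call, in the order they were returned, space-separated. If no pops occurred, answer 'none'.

Answer: 21 30 75 76

Derivation:
push(21): heap contents = [21]
push(98): heap contents = [21, 98]
push(75): heap contents = [21, 75, 98]
pop() → 21: heap contents = [75, 98]
push(30): heap contents = [30, 75, 98]
push(86): heap contents = [30, 75, 86, 98]
pop() → 30: heap contents = [75, 86, 98]
pop() → 75: heap contents = [86, 98]
push(76): heap contents = [76, 86, 98]
pop() → 76: heap contents = [86, 98]
push(18): heap contents = [18, 86, 98]
push(43): heap contents = [18, 43, 86, 98]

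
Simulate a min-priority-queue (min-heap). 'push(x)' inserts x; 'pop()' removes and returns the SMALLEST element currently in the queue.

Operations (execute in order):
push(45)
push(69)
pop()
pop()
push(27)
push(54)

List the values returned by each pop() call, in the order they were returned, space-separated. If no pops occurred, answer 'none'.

push(45): heap contents = [45]
push(69): heap contents = [45, 69]
pop() → 45: heap contents = [69]
pop() → 69: heap contents = []
push(27): heap contents = [27]
push(54): heap contents = [27, 54]

Answer: 45 69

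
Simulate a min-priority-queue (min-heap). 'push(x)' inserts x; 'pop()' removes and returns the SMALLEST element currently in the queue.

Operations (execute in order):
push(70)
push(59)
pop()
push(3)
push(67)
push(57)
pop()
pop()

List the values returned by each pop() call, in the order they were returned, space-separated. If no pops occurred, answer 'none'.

push(70): heap contents = [70]
push(59): heap contents = [59, 70]
pop() → 59: heap contents = [70]
push(3): heap contents = [3, 70]
push(67): heap contents = [3, 67, 70]
push(57): heap contents = [3, 57, 67, 70]
pop() → 3: heap contents = [57, 67, 70]
pop() → 57: heap contents = [67, 70]

Answer: 59 3 57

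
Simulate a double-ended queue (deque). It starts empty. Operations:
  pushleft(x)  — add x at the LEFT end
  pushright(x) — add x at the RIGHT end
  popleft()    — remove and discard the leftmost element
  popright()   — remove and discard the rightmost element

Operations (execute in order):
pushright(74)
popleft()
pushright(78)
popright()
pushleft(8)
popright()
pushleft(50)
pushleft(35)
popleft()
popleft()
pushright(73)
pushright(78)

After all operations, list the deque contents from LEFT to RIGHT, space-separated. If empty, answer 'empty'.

pushright(74): [74]
popleft(): []
pushright(78): [78]
popright(): []
pushleft(8): [8]
popright(): []
pushleft(50): [50]
pushleft(35): [35, 50]
popleft(): [50]
popleft(): []
pushright(73): [73]
pushright(78): [73, 78]

Answer: 73 78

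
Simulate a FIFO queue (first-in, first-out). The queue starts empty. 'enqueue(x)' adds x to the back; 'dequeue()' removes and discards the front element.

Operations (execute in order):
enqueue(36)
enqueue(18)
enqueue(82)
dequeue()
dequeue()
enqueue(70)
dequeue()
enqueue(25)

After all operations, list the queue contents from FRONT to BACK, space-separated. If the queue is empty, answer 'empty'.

enqueue(36): [36]
enqueue(18): [36, 18]
enqueue(82): [36, 18, 82]
dequeue(): [18, 82]
dequeue(): [82]
enqueue(70): [82, 70]
dequeue(): [70]
enqueue(25): [70, 25]

Answer: 70 25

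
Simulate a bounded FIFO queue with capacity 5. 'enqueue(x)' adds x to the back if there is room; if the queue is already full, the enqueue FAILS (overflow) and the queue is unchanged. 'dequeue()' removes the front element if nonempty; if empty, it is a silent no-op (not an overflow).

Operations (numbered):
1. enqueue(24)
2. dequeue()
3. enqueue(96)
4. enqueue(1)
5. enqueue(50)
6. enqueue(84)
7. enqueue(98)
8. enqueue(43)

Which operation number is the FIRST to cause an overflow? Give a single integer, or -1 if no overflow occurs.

Answer: 8

Derivation:
1. enqueue(24): size=1
2. dequeue(): size=0
3. enqueue(96): size=1
4. enqueue(1): size=2
5. enqueue(50): size=3
6. enqueue(84): size=4
7. enqueue(98): size=5
8. enqueue(43): size=5=cap → OVERFLOW (fail)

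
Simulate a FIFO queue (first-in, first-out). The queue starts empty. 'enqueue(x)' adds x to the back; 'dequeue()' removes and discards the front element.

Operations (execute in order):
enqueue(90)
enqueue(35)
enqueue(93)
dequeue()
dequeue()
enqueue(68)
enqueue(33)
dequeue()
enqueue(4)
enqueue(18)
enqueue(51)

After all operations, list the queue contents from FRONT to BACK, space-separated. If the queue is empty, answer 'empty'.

enqueue(90): [90]
enqueue(35): [90, 35]
enqueue(93): [90, 35, 93]
dequeue(): [35, 93]
dequeue(): [93]
enqueue(68): [93, 68]
enqueue(33): [93, 68, 33]
dequeue(): [68, 33]
enqueue(4): [68, 33, 4]
enqueue(18): [68, 33, 4, 18]
enqueue(51): [68, 33, 4, 18, 51]

Answer: 68 33 4 18 51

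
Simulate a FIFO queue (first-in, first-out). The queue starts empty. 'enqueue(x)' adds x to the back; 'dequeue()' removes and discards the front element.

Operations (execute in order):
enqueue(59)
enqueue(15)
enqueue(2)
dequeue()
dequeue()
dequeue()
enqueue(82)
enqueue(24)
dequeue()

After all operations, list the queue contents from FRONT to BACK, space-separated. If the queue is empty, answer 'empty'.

enqueue(59): [59]
enqueue(15): [59, 15]
enqueue(2): [59, 15, 2]
dequeue(): [15, 2]
dequeue(): [2]
dequeue(): []
enqueue(82): [82]
enqueue(24): [82, 24]
dequeue(): [24]

Answer: 24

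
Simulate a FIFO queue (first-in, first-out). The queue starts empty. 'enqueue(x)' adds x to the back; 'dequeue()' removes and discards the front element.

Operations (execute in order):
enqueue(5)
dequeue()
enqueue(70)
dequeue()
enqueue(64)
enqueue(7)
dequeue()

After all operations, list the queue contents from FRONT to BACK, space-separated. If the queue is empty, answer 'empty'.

Answer: 7

Derivation:
enqueue(5): [5]
dequeue(): []
enqueue(70): [70]
dequeue(): []
enqueue(64): [64]
enqueue(7): [64, 7]
dequeue(): [7]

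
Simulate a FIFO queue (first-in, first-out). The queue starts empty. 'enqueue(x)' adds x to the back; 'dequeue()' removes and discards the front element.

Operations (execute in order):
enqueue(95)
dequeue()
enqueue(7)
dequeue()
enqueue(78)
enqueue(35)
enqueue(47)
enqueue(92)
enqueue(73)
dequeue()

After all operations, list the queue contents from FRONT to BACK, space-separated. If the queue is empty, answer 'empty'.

enqueue(95): [95]
dequeue(): []
enqueue(7): [7]
dequeue(): []
enqueue(78): [78]
enqueue(35): [78, 35]
enqueue(47): [78, 35, 47]
enqueue(92): [78, 35, 47, 92]
enqueue(73): [78, 35, 47, 92, 73]
dequeue(): [35, 47, 92, 73]

Answer: 35 47 92 73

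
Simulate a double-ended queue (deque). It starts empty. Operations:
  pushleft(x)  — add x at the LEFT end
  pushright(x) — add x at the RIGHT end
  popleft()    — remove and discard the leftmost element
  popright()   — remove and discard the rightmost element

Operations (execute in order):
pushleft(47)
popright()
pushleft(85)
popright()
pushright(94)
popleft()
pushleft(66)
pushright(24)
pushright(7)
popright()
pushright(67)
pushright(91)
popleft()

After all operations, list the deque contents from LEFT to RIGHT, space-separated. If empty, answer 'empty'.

Answer: 24 67 91

Derivation:
pushleft(47): [47]
popright(): []
pushleft(85): [85]
popright(): []
pushright(94): [94]
popleft(): []
pushleft(66): [66]
pushright(24): [66, 24]
pushright(7): [66, 24, 7]
popright(): [66, 24]
pushright(67): [66, 24, 67]
pushright(91): [66, 24, 67, 91]
popleft(): [24, 67, 91]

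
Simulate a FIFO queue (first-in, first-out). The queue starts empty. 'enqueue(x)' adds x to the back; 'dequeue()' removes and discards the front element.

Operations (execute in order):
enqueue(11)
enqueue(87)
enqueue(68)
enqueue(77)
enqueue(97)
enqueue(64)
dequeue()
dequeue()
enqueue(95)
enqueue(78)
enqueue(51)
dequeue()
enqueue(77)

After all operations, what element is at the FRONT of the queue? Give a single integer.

enqueue(11): queue = [11]
enqueue(87): queue = [11, 87]
enqueue(68): queue = [11, 87, 68]
enqueue(77): queue = [11, 87, 68, 77]
enqueue(97): queue = [11, 87, 68, 77, 97]
enqueue(64): queue = [11, 87, 68, 77, 97, 64]
dequeue(): queue = [87, 68, 77, 97, 64]
dequeue(): queue = [68, 77, 97, 64]
enqueue(95): queue = [68, 77, 97, 64, 95]
enqueue(78): queue = [68, 77, 97, 64, 95, 78]
enqueue(51): queue = [68, 77, 97, 64, 95, 78, 51]
dequeue(): queue = [77, 97, 64, 95, 78, 51]
enqueue(77): queue = [77, 97, 64, 95, 78, 51, 77]

Answer: 77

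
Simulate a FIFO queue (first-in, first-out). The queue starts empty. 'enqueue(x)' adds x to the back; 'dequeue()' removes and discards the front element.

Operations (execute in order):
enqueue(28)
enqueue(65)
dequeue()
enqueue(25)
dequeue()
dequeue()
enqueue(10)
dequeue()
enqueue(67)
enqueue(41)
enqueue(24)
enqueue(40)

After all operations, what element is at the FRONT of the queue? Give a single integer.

enqueue(28): queue = [28]
enqueue(65): queue = [28, 65]
dequeue(): queue = [65]
enqueue(25): queue = [65, 25]
dequeue(): queue = [25]
dequeue(): queue = []
enqueue(10): queue = [10]
dequeue(): queue = []
enqueue(67): queue = [67]
enqueue(41): queue = [67, 41]
enqueue(24): queue = [67, 41, 24]
enqueue(40): queue = [67, 41, 24, 40]

Answer: 67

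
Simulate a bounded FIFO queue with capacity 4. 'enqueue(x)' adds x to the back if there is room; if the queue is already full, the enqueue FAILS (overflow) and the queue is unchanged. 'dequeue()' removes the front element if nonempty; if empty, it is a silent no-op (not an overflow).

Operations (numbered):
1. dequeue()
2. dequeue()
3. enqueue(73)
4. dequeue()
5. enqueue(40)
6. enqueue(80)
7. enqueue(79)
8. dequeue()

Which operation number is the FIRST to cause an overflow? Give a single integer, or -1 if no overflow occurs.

1. dequeue(): empty, no-op, size=0
2. dequeue(): empty, no-op, size=0
3. enqueue(73): size=1
4. dequeue(): size=0
5. enqueue(40): size=1
6. enqueue(80): size=2
7. enqueue(79): size=3
8. dequeue(): size=2

Answer: -1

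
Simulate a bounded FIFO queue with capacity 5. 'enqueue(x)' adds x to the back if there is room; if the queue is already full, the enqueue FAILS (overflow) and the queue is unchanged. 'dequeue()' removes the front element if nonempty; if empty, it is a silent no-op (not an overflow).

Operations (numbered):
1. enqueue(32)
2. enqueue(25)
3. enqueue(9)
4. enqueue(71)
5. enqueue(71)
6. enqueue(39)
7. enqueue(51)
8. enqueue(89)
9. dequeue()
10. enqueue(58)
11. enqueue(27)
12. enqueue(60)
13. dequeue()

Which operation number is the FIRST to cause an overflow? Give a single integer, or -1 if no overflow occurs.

1. enqueue(32): size=1
2. enqueue(25): size=2
3. enqueue(9): size=3
4. enqueue(71): size=4
5. enqueue(71): size=5
6. enqueue(39): size=5=cap → OVERFLOW (fail)
7. enqueue(51): size=5=cap → OVERFLOW (fail)
8. enqueue(89): size=5=cap → OVERFLOW (fail)
9. dequeue(): size=4
10. enqueue(58): size=5
11. enqueue(27): size=5=cap → OVERFLOW (fail)
12. enqueue(60): size=5=cap → OVERFLOW (fail)
13. dequeue(): size=4

Answer: 6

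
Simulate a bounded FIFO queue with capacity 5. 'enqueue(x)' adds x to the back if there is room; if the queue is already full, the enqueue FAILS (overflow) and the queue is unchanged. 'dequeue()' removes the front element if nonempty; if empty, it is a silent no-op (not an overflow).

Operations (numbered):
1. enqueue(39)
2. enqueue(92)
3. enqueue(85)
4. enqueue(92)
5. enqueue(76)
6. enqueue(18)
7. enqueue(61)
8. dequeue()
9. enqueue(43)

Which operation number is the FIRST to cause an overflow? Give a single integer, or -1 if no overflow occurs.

1. enqueue(39): size=1
2. enqueue(92): size=2
3. enqueue(85): size=3
4. enqueue(92): size=4
5. enqueue(76): size=5
6. enqueue(18): size=5=cap → OVERFLOW (fail)
7. enqueue(61): size=5=cap → OVERFLOW (fail)
8. dequeue(): size=4
9. enqueue(43): size=5

Answer: 6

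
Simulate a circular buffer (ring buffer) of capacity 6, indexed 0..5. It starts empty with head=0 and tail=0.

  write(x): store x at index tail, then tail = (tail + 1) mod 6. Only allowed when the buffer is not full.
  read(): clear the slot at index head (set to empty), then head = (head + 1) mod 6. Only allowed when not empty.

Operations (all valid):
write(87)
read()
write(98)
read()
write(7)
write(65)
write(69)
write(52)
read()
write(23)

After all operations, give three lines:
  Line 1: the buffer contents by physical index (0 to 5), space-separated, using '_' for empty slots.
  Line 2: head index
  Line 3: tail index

write(87): buf=[87 _ _ _ _ _], head=0, tail=1, size=1
read(): buf=[_ _ _ _ _ _], head=1, tail=1, size=0
write(98): buf=[_ 98 _ _ _ _], head=1, tail=2, size=1
read(): buf=[_ _ _ _ _ _], head=2, tail=2, size=0
write(7): buf=[_ _ 7 _ _ _], head=2, tail=3, size=1
write(65): buf=[_ _ 7 65 _ _], head=2, tail=4, size=2
write(69): buf=[_ _ 7 65 69 _], head=2, tail=5, size=3
write(52): buf=[_ _ 7 65 69 52], head=2, tail=0, size=4
read(): buf=[_ _ _ 65 69 52], head=3, tail=0, size=3
write(23): buf=[23 _ _ 65 69 52], head=3, tail=1, size=4

Answer: 23 _ _ 65 69 52
3
1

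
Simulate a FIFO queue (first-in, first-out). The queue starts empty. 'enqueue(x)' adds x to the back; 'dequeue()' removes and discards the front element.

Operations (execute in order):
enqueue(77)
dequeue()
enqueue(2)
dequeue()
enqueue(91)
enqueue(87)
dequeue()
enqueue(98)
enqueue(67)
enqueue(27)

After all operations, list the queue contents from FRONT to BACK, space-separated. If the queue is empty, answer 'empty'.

enqueue(77): [77]
dequeue(): []
enqueue(2): [2]
dequeue(): []
enqueue(91): [91]
enqueue(87): [91, 87]
dequeue(): [87]
enqueue(98): [87, 98]
enqueue(67): [87, 98, 67]
enqueue(27): [87, 98, 67, 27]

Answer: 87 98 67 27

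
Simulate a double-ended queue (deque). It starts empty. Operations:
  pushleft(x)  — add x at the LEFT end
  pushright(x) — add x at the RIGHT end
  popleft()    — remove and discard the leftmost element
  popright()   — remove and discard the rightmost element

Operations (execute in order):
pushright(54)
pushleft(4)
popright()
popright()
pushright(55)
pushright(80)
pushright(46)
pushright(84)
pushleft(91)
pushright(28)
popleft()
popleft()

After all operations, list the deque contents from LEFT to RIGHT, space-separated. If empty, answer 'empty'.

Answer: 80 46 84 28

Derivation:
pushright(54): [54]
pushleft(4): [4, 54]
popright(): [4]
popright(): []
pushright(55): [55]
pushright(80): [55, 80]
pushright(46): [55, 80, 46]
pushright(84): [55, 80, 46, 84]
pushleft(91): [91, 55, 80, 46, 84]
pushright(28): [91, 55, 80, 46, 84, 28]
popleft(): [55, 80, 46, 84, 28]
popleft(): [80, 46, 84, 28]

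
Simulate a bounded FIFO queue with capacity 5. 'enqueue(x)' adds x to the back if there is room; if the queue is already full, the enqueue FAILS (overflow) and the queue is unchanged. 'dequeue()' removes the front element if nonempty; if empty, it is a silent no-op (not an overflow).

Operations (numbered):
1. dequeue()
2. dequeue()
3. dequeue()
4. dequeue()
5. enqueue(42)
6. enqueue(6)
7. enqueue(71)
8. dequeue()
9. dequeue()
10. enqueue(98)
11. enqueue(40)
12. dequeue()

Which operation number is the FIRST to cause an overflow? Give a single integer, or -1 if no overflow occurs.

Answer: -1

Derivation:
1. dequeue(): empty, no-op, size=0
2. dequeue(): empty, no-op, size=0
3. dequeue(): empty, no-op, size=0
4. dequeue(): empty, no-op, size=0
5. enqueue(42): size=1
6. enqueue(6): size=2
7. enqueue(71): size=3
8. dequeue(): size=2
9. dequeue(): size=1
10. enqueue(98): size=2
11. enqueue(40): size=3
12. dequeue(): size=2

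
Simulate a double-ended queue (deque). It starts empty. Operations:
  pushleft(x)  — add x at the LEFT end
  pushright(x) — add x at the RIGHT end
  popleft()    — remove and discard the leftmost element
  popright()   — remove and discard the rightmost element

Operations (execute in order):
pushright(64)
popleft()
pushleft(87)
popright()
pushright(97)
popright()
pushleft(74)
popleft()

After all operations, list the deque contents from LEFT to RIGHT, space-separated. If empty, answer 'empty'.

pushright(64): [64]
popleft(): []
pushleft(87): [87]
popright(): []
pushright(97): [97]
popright(): []
pushleft(74): [74]
popleft(): []

Answer: empty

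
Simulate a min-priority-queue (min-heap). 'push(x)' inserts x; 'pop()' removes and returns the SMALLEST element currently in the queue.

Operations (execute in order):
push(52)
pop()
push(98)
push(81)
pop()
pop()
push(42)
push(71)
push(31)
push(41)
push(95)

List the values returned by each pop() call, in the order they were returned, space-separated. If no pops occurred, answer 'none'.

Answer: 52 81 98

Derivation:
push(52): heap contents = [52]
pop() → 52: heap contents = []
push(98): heap contents = [98]
push(81): heap contents = [81, 98]
pop() → 81: heap contents = [98]
pop() → 98: heap contents = []
push(42): heap contents = [42]
push(71): heap contents = [42, 71]
push(31): heap contents = [31, 42, 71]
push(41): heap contents = [31, 41, 42, 71]
push(95): heap contents = [31, 41, 42, 71, 95]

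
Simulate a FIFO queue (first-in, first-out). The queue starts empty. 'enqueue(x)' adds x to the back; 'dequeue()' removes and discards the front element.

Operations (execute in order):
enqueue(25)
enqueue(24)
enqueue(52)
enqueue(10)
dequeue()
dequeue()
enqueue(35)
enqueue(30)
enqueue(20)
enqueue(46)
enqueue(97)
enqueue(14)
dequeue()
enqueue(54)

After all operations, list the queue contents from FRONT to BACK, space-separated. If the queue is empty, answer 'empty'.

enqueue(25): [25]
enqueue(24): [25, 24]
enqueue(52): [25, 24, 52]
enqueue(10): [25, 24, 52, 10]
dequeue(): [24, 52, 10]
dequeue(): [52, 10]
enqueue(35): [52, 10, 35]
enqueue(30): [52, 10, 35, 30]
enqueue(20): [52, 10, 35, 30, 20]
enqueue(46): [52, 10, 35, 30, 20, 46]
enqueue(97): [52, 10, 35, 30, 20, 46, 97]
enqueue(14): [52, 10, 35, 30, 20, 46, 97, 14]
dequeue(): [10, 35, 30, 20, 46, 97, 14]
enqueue(54): [10, 35, 30, 20, 46, 97, 14, 54]

Answer: 10 35 30 20 46 97 14 54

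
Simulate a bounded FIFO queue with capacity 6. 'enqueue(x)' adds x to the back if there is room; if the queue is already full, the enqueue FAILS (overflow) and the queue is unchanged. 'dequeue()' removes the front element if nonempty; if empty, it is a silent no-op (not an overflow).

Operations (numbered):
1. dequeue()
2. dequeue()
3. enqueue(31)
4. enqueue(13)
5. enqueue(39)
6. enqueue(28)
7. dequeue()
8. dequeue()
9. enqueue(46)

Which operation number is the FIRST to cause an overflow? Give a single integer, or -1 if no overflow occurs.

Answer: -1

Derivation:
1. dequeue(): empty, no-op, size=0
2. dequeue(): empty, no-op, size=0
3. enqueue(31): size=1
4. enqueue(13): size=2
5. enqueue(39): size=3
6. enqueue(28): size=4
7. dequeue(): size=3
8. dequeue(): size=2
9. enqueue(46): size=3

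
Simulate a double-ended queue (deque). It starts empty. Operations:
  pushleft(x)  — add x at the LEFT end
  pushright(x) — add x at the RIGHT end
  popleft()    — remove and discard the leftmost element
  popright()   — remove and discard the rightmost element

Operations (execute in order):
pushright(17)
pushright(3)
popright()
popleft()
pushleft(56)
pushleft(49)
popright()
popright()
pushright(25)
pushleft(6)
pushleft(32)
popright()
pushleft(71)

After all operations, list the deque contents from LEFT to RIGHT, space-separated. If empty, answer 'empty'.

Answer: 71 32 6

Derivation:
pushright(17): [17]
pushright(3): [17, 3]
popright(): [17]
popleft(): []
pushleft(56): [56]
pushleft(49): [49, 56]
popright(): [49]
popright(): []
pushright(25): [25]
pushleft(6): [6, 25]
pushleft(32): [32, 6, 25]
popright(): [32, 6]
pushleft(71): [71, 32, 6]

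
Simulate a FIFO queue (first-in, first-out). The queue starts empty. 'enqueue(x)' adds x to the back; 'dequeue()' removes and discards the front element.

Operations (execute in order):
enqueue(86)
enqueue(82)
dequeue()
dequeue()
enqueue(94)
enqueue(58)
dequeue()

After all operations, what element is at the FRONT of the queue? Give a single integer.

Answer: 58

Derivation:
enqueue(86): queue = [86]
enqueue(82): queue = [86, 82]
dequeue(): queue = [82]
dequeue(): queue = []
enqueue(94): queue = [94]
enqueue(58): queue = [94, 58]
dequeue(): queue = [58]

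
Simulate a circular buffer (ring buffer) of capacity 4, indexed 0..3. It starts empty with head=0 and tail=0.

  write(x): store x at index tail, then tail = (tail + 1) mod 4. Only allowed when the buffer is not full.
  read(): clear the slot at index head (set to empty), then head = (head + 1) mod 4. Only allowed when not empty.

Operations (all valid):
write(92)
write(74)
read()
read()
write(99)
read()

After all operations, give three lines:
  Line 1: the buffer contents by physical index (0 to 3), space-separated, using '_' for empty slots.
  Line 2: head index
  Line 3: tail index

write(92): buf=[92 _ _ _], head=0, tail=1, size=1
write(74): buf=[92 74 _ _], head=0, tail=2, size=2
read(): buf=[_ 74 _ _], head=1, tail=2, size=1
read(): buf=[_ _ _ _], head=2, tail=2, size=0
write(99): buf=[_ _ 99 _], head=2, tail=3, size=1
read(): buf=[_ _ _ _], head=3, tail=3, size=0

Answer: _ _ _ _
3
3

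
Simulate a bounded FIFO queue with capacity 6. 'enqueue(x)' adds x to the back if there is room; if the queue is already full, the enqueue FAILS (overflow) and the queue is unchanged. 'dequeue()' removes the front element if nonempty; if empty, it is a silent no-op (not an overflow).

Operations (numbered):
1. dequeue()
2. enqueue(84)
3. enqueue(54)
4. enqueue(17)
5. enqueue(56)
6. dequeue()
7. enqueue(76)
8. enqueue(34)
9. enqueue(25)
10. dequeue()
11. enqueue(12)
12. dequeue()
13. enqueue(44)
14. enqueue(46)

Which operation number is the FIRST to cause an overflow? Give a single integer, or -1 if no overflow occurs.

1. dequeue(): empty, no-op, size=0
2. enqueue(84): size=1
3. enqueue(54): size=2
4. enqueue(17): size=3
5. enqueue(56): size=4
6. dequeue(): size=3
7. enqueue(76): size=4
8. enqueue(34): size=5
9. enqueue(25): size=6
10. dequeue(): size=5
11. enqueue(12): size=6
12. dequeue(): size=5
13. enqueue(44): size=6
14. enqueue(46): size=6=cap → OVERFLOW (fail)

Answer: 14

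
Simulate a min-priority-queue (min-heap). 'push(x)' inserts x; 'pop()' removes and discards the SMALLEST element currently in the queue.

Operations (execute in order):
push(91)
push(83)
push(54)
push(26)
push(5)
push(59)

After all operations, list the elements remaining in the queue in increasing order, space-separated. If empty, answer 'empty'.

Answer: 5 26 54 59 83 91

Derivation:
push(91): heap contents = [91]
push(83): heap contents = [83, 91]
push(54): heap contents = [54, 83, 91]
push(26): heap contents = [26, 54, 83, 91]
push(5): heap contents = [5, 26, 54, 83, 91]
push(59): heap contents = [5, 26, 54, 59, 83, 91]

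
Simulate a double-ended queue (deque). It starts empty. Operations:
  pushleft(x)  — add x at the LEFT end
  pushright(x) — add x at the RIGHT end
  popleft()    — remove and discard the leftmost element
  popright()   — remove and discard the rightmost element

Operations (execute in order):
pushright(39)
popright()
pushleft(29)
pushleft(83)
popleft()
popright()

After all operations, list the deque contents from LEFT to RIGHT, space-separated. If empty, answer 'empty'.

pushright(39): [39]
popright(): []
pushleft(29): [29]
pushleft(83): [83, 29]
popleft(): [29]
popright(): []

Answer: empty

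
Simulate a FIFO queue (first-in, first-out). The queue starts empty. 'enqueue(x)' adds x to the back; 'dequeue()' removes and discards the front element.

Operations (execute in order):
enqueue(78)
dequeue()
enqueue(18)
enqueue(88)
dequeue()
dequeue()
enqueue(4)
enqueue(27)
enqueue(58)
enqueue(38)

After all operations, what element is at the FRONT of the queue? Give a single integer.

Answer: 4

Derivation:
enqueue(78): queue = [78]
dequeue(): queue = []
enqueue(18): queue = [18]
enqueue(88): queue = [18, 88]
dequeue(): queue = [88]
dequeue(): queue = []
enqueue(4): queue = [4]
enqueue(27): queue = [4, 27]
enqueue(58): queue = [4, 27, 58]
enqueue(38): queue = [4, 27, 58, 38]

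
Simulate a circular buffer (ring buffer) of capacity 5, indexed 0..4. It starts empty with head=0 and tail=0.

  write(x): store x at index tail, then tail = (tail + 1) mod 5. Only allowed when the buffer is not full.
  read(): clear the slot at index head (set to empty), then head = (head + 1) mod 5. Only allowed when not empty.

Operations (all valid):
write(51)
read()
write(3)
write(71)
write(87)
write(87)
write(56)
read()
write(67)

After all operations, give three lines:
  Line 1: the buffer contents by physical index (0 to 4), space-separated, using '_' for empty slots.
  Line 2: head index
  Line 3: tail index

Answer: 56 67 71 87 87
2
2

Derivation:
write(51): buf=[51 _ _ _ _], head=0, tail=1, size=1
read(): buf=[_ _ _ _ _], head=1, tail=1, size=0
write(3): buf=[_ 3 _ _ _], head=1, tail=2, size=1
write(71): buf=[_ 3 71 _ _], head=1, tail=3, size=2
write(87): buf=[_ 3 71 87 _], head=1, tail=4, size=3
write(87): buf=[_ 3 71 87 87], head=1, tail=0, size=4
write(56): buf=[56 3 71 87 87], head=1, tail=1, size=5
read(): buf=[56 _ 71 87 87], head=2, tail=1, size=4
write(67): buf=[56 67 71 87 87], head=2, tail=2, size=5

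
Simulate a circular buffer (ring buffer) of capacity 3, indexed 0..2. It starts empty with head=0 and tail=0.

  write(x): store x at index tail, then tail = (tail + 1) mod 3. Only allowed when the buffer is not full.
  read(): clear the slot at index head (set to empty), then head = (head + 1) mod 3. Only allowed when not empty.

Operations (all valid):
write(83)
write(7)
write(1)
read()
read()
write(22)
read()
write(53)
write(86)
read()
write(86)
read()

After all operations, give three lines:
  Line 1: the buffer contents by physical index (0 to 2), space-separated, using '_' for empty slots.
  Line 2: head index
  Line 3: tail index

write(83): buf=[83 _ _], head=0, tail=1, size=1
write(7): buf=[83 7 _], head=0, tail=2, size=2
write(1): buf=[83 7 1], head=0, tail=0, size=3
read(): buf=[_ 7 1], head=1, tail=0, size=2
read(): buf=[_ _ 1], head=2, tail=0, size=1
write(22): buf=[22 _ 1], head=2, tail=1, size=2
read(): buf=[22 _ _], head=0, tail=1, size=1
write(53): buf=[22 53 _], head=0, tail=2, size=2
write(86): buf=[22 53 86], head=0, tail=0, size=3
read(): buf=[_ 53 86], head=1, tail=0, size=2
write(86): buf=[86 53 86], head=1, tail=1, size=3
read(): buf=[86 _ 86], head=2, tail=1, size=2

Answer: 86 _ 86
2
1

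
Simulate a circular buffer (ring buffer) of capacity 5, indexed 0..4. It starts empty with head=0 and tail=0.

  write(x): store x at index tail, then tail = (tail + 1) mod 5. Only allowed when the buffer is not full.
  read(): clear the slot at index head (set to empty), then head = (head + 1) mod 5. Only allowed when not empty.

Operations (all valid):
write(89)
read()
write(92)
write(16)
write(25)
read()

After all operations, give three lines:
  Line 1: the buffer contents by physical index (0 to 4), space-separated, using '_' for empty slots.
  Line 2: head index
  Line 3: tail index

write(89): buf=[89 _ _ _ _], head=0, tail=1, size=1
read(): buf=[_ _ _ _ _], head=1, tail=1, size=0
write(92): buf=[_ 92 _ _ _], head=1, tail=2, size=1
write(16): buf=[_ 92 16 _ _], head=1, tail=3, size=2
write(25): buf=[_ 92 16 25 _], head=1, tail=4, size=3
read(): buf=[_ _ 16 25 _], head=2, tail=4, size=2

Answer: _ _ 16 25 _
2
4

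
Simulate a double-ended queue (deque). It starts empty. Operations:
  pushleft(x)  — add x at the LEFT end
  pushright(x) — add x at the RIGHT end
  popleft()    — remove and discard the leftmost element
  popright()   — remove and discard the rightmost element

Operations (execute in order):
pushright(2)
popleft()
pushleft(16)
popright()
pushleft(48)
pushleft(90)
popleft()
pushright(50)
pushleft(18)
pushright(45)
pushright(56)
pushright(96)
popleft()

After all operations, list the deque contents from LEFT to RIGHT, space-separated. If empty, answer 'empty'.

pushright(2): [2]
popleft(): []
pushleft(16): [16]
popright(): []
pushleft(48): [48]
pushleft(90): [90, 48]
popleft(): [48]
pushright(50): [48, 50]
pushleft(18): [18, 48, 50]
pushright(45): [18, 48, 50, 45]
pushright(56): [18, 48, 50, 45, 56]
pushright(96): [18, 48, 50, 45, 56, 96]
popleft(): [48, 50, 45, 56, 96]

Answer: 48 50 45 56 96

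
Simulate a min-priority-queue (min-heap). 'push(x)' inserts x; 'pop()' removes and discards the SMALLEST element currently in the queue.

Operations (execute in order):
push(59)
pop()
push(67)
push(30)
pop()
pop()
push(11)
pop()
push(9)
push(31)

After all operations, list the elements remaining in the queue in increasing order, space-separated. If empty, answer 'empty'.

Answer: 9 31

Derivation:
push(59): heap contents = [59]
pop() → 59: heap contents = []
push(67): heap contents = [67]
push(30): heap contents = [30, 67]
pop() → 30: heap contents = [67]
pop() → 67: heap contents = []
push(11): heap contents = [11]
pop() → 11: heap contents = []
push(9): heap contents = [9]
push(31): heap contents = [9, 31]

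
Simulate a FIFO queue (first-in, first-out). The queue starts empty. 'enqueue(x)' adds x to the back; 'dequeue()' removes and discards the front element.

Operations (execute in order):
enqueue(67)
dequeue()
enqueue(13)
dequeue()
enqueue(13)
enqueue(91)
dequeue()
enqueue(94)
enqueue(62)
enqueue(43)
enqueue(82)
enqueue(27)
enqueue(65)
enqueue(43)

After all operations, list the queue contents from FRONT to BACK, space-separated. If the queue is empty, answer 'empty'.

Answer: 91 94 62 43 82 27 65 43

Derivation:
enqueue(67): [67]
dequeue(): []
enqueue(13): [13]
dequeue(): []
enqueue(13): [13]
enqueue(91): [13, 91]
dequeue(): [91]
enqueue(94): [91, 94]
enqueue(62): [91, 94, 62]
enqueue(43): [91, 94, 62, 43]
enqueue(82): [91, 94, 62, 43, 82]
enqueue(27): [91, 94, 62, 43, 82, 27]
enqueue(65): [91, 94, 62, 43, 82, 27, 65]
enqueue(43): [91, 94, 62, 43, 82, 27, 65, 43]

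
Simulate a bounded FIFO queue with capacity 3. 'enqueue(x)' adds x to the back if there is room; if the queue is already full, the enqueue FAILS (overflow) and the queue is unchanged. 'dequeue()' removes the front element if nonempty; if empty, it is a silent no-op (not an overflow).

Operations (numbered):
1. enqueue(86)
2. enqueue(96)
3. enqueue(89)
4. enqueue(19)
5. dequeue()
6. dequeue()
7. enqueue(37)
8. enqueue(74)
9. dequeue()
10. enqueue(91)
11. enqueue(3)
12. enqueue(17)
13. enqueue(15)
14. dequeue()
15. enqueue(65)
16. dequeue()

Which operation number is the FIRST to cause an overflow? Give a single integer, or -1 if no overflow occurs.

Answer: 4

Derivation:
1. enqueue(86): size=1
2. enqueue(96): size=2
3. enqueue(89): size=3
4. enqueue(19): size=3=cap → OVERFLOW (fail)
5. dequeue(): size=2
6. dequeue(): size=1
7. enqueue(37): size=2
8. enqueue(74): size=3
9. dequeue(): size=2
10. enqueue(91): size=3
11. enqueue(3): size=3=cap → OVERFLOW (fail)
12. enqueue(17): size=3=cap → OVERFLOW (fail)
13. enqueue(15): size=3=cap → OVERFLOW (fail)
14. dequeue(): size=2
15. enqueue(65): size=3
16. dequeue(): size=2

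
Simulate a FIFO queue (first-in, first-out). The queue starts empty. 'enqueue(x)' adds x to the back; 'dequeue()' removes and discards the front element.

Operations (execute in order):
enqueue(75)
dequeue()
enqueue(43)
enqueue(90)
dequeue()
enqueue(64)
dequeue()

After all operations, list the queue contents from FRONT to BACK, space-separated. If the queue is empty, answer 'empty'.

enqueue(75): [75]
dequeue(): []
enqueue(43): [43]
enqueue(90): [43, 90]
dequeue(): [90]
enqueue(64): [90, 64]
dequeue(): [64]

Answer: 64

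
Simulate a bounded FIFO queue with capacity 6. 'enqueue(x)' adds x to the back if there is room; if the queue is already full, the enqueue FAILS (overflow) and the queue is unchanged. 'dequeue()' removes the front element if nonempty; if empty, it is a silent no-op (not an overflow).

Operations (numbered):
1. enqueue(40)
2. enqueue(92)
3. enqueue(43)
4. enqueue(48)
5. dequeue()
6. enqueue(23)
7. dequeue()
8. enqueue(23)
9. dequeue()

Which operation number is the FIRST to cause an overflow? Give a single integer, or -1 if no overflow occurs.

1. enqueue(40): size=1
2. enqueue(92): size=2
3. enqueue(43): size=3
4. enqueue(48): size=4
5. dequeue(): size=3
6. enqueue(23): size=4
7. dequeue(): size=3
8. enqueue(23): size=4
9. dequeue(): size=3

Answer: -1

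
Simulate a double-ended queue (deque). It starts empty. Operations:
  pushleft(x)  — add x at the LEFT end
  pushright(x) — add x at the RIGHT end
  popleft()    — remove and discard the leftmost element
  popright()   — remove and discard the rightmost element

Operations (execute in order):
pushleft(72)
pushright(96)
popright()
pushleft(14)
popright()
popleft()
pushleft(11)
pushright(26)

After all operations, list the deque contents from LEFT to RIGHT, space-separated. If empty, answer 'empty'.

Answer: 11 26

Derivation:
pushleft(72): [72]
pushright(96): [72, 96]
popright(): [72]
pushleft(14): [14, 72]
popright(): [14]
popleft(): []
pushleft(11): [11]
pushright(26): [11, 26]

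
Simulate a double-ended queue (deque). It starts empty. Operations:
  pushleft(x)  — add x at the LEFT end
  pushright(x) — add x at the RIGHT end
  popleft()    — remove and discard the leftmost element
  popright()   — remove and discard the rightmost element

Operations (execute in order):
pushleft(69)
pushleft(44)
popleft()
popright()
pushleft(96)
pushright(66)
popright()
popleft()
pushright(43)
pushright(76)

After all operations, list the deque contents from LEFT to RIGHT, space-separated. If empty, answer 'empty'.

pushleft(69): [69]
pushleft(44): [44, 69]
popleft(): [69]
popright(): []
pushleft(96): [96]
pushright(66): [96, 66]
popright(): [96]
popleft(): []
pushright(43): [43]
pushright(76): [43, 76]

Answer: 43 76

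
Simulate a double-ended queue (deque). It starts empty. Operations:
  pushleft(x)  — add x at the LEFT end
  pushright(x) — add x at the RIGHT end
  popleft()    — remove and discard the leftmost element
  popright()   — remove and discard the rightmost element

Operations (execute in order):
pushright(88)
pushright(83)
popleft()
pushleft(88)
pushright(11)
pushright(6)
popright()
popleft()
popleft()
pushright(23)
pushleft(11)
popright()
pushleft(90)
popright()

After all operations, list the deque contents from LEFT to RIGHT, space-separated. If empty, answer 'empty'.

Answer: 90 11

Derivation:
pushright(88): [88]
pushright(83): [88, 83]
popleft(): [83]
pushleft(88): [88, 83]
pushright(11): [88, 83, 11]
pushright(6): [88, 83, 11, 6]
popright(): [88, 83, 11]
popleft(): [83, 11]
popleft(): [11]
pushright(23): [11, 23]
pushleft(11): [11, 11, 23]
popright(): [11, 11]
pushleft(90): [90, 11, 11]
popright(): [90, 11]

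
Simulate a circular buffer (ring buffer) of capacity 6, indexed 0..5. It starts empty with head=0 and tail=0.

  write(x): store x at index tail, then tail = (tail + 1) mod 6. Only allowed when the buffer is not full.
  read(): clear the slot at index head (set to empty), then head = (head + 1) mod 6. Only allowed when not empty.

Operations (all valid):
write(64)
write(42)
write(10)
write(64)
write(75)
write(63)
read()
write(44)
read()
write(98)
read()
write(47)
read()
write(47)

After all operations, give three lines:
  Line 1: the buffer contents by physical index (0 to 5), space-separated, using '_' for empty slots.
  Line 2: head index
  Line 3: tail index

Answer: 44 98 47 47 75 63
4
4

Derivation:
write(64): buf=[64 _ _ _ _ _], head=0, tail=1, size=1
write(42): buf=[64 42 _ _ _ _], head=0, tail=2, size=2
write(10): buf=[64 42 10 _ _ _], head=0, tail=3, size=3
write(64): buf=[64 42 10 64 _ _], head=0, tail=4, size=4
write(75): buf=[64 42 10 64 75 _], head=0, tail=5, size=5
write(63): buf=[64 42 10 64 75 63], head=0, tail=0, size=6
read(): buf=[_ 42 10 64 75 63], head=1, tail=0, size=5
write(44): buf=[44 42 10 64 75 63], head=1, tail=1, size=6
read(): buf=[44 _ 10 64 75 63], head=2, tail=1, size=5
write(98): buf=[44 98 10 64 75 63], head=2, tail=2, size=6
read(): buf=[44 98 _ 64 75 63], head=3, tail=2, size=5
write(47): buf=[44 98 47 64 75 63], head=3, tail=3, size=6
read(): buf=[44 98 47 _ 75 63], head=4, tail=3, size=5
write(47): buf=[44 98 47 47 75 63], head=4, tail=4, size=6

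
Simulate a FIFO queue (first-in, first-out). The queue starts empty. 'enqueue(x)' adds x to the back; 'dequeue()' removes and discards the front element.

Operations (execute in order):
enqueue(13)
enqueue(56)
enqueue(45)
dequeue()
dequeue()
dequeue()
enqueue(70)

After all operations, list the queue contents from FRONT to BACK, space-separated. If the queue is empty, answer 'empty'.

Answer: 70

Derivation:
enqueue(13): [13]
enqueue(56): [13, 56]
enqueue(45): [13, 56, 45]
dequeue(): [56, 45]
dequeue(): [45]
dequeue(): []
enqueue(70): [70]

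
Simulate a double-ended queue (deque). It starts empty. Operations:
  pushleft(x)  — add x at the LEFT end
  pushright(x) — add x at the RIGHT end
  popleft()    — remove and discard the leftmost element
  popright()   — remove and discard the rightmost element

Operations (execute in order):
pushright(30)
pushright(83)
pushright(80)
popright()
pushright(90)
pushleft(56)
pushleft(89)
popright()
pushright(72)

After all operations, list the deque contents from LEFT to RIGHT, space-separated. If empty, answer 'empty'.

Answer: 89 56 30 83 72

Derivation:
pushright(30): [30]
pushright(83): [30, 83]
pushright(80): [30, 83, 80]
popright(): [30, 83]
pushright(90): [30, 83, 90]
pushleft(56): [56, 30, 83, 90]
pushleft(89): [89, 56, 30, 83, 90]
popright(): [89, 56, 30, 83]
pushright(72): [89, 56, 30, 83, 72]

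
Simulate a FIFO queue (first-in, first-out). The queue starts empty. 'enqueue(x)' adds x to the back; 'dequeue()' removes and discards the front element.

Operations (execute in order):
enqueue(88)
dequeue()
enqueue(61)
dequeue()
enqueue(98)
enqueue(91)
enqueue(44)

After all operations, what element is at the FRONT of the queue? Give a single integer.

Answer: 98

Derivation:
enqueue(88): queue = [88]
dequeue(): queue = []
enqueue(61): queue = [61]
dequeue(): queue = []
enqueue(98): queue = [98]
enqueue(91): queue = [98, 91]
enqueue(44): queue = [98, 91, 44]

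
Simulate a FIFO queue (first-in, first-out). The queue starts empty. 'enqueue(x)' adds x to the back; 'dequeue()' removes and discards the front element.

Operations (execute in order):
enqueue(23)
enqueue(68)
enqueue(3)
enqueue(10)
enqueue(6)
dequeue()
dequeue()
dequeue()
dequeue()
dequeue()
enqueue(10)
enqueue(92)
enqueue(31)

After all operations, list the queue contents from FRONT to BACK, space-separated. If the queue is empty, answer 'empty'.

enqueue(23): [23]
enqueue(68): [23, 68]
enqueue(3): [23, 68, 3]
enqueue(10): [23, 68, 3, 10]
enqueue(6): [23, 68, 3, 10, 6]
dequeue(): [68, 3, 10, 6]
dequeue(): [3, 10, 6]
dequeue(): [10, 6]
dequeue(): [6]
dequeue(): []
enqueue(10): [10]
enqueue(92): [10, 92]
enqueue(31): [10, 92, 31]

Answer: 10 92 31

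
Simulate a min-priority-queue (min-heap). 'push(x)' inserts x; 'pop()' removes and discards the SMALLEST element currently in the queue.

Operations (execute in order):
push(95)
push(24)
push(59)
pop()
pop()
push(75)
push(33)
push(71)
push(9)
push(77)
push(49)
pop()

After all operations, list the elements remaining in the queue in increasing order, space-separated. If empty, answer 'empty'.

push(95): heap contents = [95]
push(24): heap contents = [24, 95]
push(59): heap contents = [24, 59, 95]
pop() → 24: heap contents = [59, 95]
pop() → 59: heap contents = [95]
push(75): heap contents = [75, 95]
push(33): heap contents = [33, 75, 95]
push(71): heap contents = [33, 71, 75, 95]
push(9): heap contents = [9, 33, 71, 75, 95]
push(77): heap contents = [9, 33, 71, 75, 77, 95]
push(49): heap contents = [9, 33, 49, 71, 75, 77, 95]
pop() → 9: heap contents = [33, 49, 71, 75, 77, 95]

Answer: 33 49 71 75 77 95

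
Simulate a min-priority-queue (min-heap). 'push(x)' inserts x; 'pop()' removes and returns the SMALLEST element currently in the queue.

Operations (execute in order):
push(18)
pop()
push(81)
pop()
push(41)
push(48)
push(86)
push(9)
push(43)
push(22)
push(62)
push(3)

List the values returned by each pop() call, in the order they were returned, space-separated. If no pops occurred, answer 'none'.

Answer: 18 81

Derivation:
push(18): heap contents = [18]
pop() → 18: heap contents = []
push(81): heap contents = [81]
pop() → 81: heap contents = []
push(41): heap contents = [41]
push(48): heap contents = [41, 48]
push(86): heap contents = [41, 48, 86]
push(9): heap contents = [9, 41, 48, 86]
push(43): heap contents = [9, 41, 43, 48, 86]
push(22): heap contents = [9, 22, 41, 43, 48, 86]
push(62): heap contents = [9, 22, 41, 43, 48, 62, 86]
push(3): heap contents = [3, 9, 22, 41, 43, 48, 62, 86]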